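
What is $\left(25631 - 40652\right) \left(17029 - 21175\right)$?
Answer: $62277066$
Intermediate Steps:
$\left(25631 - 40652\right) \left(17029 - 21175\right) = \left(-15021\right) \left(-4146\right) = 62277066$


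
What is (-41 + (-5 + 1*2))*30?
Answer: -1320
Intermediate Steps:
(-41 + (-5 + 1*2))*30 = (-41 + (-5 + 2))*30 = (-41 - 3)*30 = -44*30 = -1320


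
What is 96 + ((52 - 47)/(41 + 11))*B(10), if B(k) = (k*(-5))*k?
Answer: 623/13 ≈ 47.923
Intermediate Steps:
B(k) = -5*k² (B(k) = (-5*k)*k = -5*k²)
96 + ((52 - 47)/(41 + 11))*B(10) = 96 + ((52 - 47)/(41 + 11))*(-5*10²) = 96 + (5/52)*(-5*100) = 96 + (5*(1/52))*(-500) = 96 + (5/52)*(-500) = 96 - 625/13 = 623/13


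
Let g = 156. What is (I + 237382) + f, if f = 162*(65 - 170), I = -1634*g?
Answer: -34532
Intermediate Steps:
I = -254904 (I = -1634*156 = -254904)
f = -17010 (f = 162*(-105) = -17010)
(I + 237382) + f = (-254904 + 237382) - 17010 = -17522 - 17010 = -34532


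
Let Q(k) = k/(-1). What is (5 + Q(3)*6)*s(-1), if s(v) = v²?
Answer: -13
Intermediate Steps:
Q(k) = -k (Q(k) = k*(-1) = -k)
(5 + Q(3)*6)*s(-1) = (5 - 1*3*6)*(-1)² = (5 - 3*6)*1 = (5 - 18)*1 = -13*1 = -13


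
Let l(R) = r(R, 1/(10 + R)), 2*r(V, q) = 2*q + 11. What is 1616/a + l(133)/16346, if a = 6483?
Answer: 7564939621/30307739748 ≈ 0.24960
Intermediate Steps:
r(V, q) = 11/2 + q (r(V, q) = (2*q + 11)/2 = (11 + 2*q)/2 = 11/2 + q)
l(R) = 11/2 + 1/(10 + R)
1616/a + l(133)/16346 = 1616/6483 + ((112 + 11*133)/(2*(10 + 133)))/16346 = 1616*(1/6483) + ((½)*(112 + 1463)/143)*(1/16346) = 1616/6483 + ((½)*(1/143)*1575)*(1/16346) = 1616/6483 + (1575/286)*(1/16346) = 1616/6483 + 1575/4674956 = 7564939621/30307739748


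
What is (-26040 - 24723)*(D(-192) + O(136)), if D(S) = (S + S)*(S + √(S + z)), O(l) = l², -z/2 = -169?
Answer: -4681566912 + 19492992*√146 ≈ -4.4460e+9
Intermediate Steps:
z = 338 (z = -2*(-169) = 338)
D(S) = 2*S*(S + √(338 + S)) (D(S) = (S + S)*(S + √(S + 338)) = (2*S)*(S + √(338 + S)) = 2*S*(S + √(338 + S)))
(-26040 - 24723)*(D(-192) + O(136)) = (-26040 - 24723)*(2*(-192)*(-192 + √(338 - 192)) + 136²) = -50763*(2*(-192)*(-192 + √146) + 18496) = -50763*((73728 - 384*√146) + 18496) = -50763*(92224 - 384*√146) = -4681566912 + 19492992*√146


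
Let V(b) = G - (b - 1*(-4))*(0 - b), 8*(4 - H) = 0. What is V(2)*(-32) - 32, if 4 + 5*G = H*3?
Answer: -2336/5 ≈ -467.20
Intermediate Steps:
H = 4 (H = 4 - 1/8*0 = 4 + 0 = 4)
G = 8/5 (G = -4/5 + (4*3)/5 = -4/5 + (1/5)*12 = -4/5 + 12/5 = 8/5 ≈ 1.6000)
V(b) = 8/5 + b*(4 + b) (V(b) = 8/5 - (b - 1*(-4))*(0 - b) = 8/5 - (b + 4)*(-b) = 8/5 - (4 + b)*(-b) = 8/5 - (-1)*b*(4 + b) = 8/5 + b*(4 + b))
V(2)*(-32) - 32 = (8/5 + 2**2 + 4*2)*(-32) - 32 = (8/5 + 4 + 8)*(-32) - 32 = (68/5)*(-32) - 32 = -2176/5 - 32 = -2336/5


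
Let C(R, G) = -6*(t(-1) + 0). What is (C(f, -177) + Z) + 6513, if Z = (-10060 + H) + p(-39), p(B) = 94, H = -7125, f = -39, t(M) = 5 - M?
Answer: -10614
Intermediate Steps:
C(R, G) = -36 (C(R, G) = -6*((5 - 1*(-1)) + 0) = -6*((5 + 1) + 0) = -6*(6 + 0) = -6*6 = -36)
Z = -17091 (Z = (-10060 - 7125) + 94 = -17185 + 94 = -17091)
(C(f, -177) + Z) + 6513 = (-36 - 17091) + 6513 = -17127 + 6513 = -10614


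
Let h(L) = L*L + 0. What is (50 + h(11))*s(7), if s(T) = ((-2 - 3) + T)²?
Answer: 684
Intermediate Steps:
h(L) = L² (h(L) = L² + 0 = L²)
s(T) = (-5 + T)²
(50 + h(11))*s(7) = (50 + 11²)*(-5 + 7)² = (50 + 121)*2² = 171*4 = 684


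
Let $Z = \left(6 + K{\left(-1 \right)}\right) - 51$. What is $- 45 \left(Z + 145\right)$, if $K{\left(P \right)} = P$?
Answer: $-4455$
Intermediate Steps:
$Z = -46$ ($Z = \left(6 - 1\right) - 51 = 5 - 51 = -46$)
$- 45 \left(Z + 145\right) = - 45 \left(-46 + 145\right) = \left(-45\right) 99 = -4455$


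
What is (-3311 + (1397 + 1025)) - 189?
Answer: -1078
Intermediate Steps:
(-3311 + (1397 + 1025)) - 189 = (-3311 + 2422) - 189 = -889 - 189 = -1078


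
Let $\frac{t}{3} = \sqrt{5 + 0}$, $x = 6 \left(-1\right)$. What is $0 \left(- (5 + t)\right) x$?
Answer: $0$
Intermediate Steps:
$x = -6$
$t = 3 \sqrt{5}$ ($t = 3 \sqrt{5 + 0} = 3 \sqrt{5} \approx 6.7082$)
$0 \left(- (5 + t)\right) x = 0 \left(- (5 + 3 \sqrt{5})\right) \left(-6\right) = 0 \left(-5 - 3 \sqrt{5}\right) \left(-6\right) = 0 \left(-6\right) = 0$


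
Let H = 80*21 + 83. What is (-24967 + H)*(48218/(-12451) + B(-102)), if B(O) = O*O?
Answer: -3004732043144/12451 ≈ -2.4132e+8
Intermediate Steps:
B(O) = O²
H = 1763 (H = 1680 + 83 = 1763)
(-24967 + H)*(48218/(-12451) + B(-102)) = (-24967 + 1763)*(48218/(-12451) + (-102)²) = -23204*(48218*(-1/12451) + 10404) = -23204*(-48218/12451 + 10404) = -23204*129491986/12451 = -3004732043144/12451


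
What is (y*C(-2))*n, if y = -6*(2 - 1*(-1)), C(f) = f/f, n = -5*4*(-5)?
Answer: -1800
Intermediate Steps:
n = 100 (n = -20*(-5) = 100)
C(f) = 1
y = -18 (y = -6*(2 + 1) = -6*3 = -18)
(y*C(-2))*n = -18*1*100 = -18*100 = -1800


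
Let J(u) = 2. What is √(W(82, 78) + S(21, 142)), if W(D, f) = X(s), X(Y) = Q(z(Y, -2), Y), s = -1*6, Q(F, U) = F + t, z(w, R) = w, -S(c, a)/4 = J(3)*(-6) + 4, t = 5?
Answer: √31 ≈ 5.5678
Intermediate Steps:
S(c, a) = 32 (S(c, a) = -4*(2*(-6) + 4) = -4*(-12 + 4) = -4*(-8) = 32)
Q(F, U) = 5 + F (Q(F, U) = F + 5 = 5 + F)
s = -6
X(Y) = 5 + Y
W(D, f) = -1 (W(D, f) = 5 - 6 = -1)
√(W(82, 78) + S(21, 142)) = √(-1 + 32) = √31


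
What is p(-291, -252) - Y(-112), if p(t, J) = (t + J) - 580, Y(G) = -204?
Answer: -919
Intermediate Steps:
p(t, J) = -580 + J + t (p(t, J) = (J + t) - 580 = -580 + J + t)
p(-291, -252) - Y(-112) = (-580 - 252 - 291) - 1*(-204) = -1123 + 204 = -919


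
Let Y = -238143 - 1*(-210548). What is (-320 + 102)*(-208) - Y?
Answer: 72939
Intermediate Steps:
Y = -27595 (Y = -238143 + 210548 = -27595)
(-320 + 102)*(-208) - Y = (-320 + 102)*(-208) - 1*(-27595) = -218*(-208) + 27595 = 45344 + 27595 = 72939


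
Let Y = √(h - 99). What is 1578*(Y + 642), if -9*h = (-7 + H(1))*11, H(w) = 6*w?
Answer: 1013076 + 2104*I*√55 ≈ 1.0131e+6 + 15604.0*I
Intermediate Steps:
h = 11/9 (h = -(-7 + 6*1)*11/9 = -(-7 + 6)*11/9 = -(-1)*11/9 = -⅑*(-11) = 11/9 ≈ 1.2222)
Y = 4*I*√55/3 (Y = √(11/9 - 99) = √(-880/9) = 4*I*√55/3 ≈ 9.8883*I)
1578*(Y + 642) = 1578*(4*I*√55/3 + 642) = 1578*(642 + 4*I*√55/3) = 1013076 + 2104*I*√55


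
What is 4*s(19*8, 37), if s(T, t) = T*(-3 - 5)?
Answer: -4864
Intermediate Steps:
s(T, t) = -8*T (s(T, t) = T*(-8) = -8*T)
4*s(19*8, 37) = 4*(-152*8) = 4*(-8*152) = 4*(-1216) = -4864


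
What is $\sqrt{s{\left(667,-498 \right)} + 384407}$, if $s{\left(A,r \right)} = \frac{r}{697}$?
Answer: $\frac{\sqrt{186748033157}}{697} \approx 620.0$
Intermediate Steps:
$s{\left(A,r \right)} = \frac{r}{697}$ ($s{\left(A,r \right)} = r \frac{1}{697} = \frac{r}{697}$)
$\sqrt{s{\left(667,-498 \right)} + 384407} = \sqrt{\frac{1}{697} \left(-498\right) + 384407} = \sqrt{- \frac{498}{697} + 384407} = \sqrt{\frac{267931181}{697}} = \frac{\sqrt{186748033157}}{697}$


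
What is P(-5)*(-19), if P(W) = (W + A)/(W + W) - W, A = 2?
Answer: -1007/10 ≈ -100.70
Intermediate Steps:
P(W) = -W + (2 + W)/(2*W) (P(W) = (W + 2)/(W + W) - W = (2 + W)/((2*W)) - W = (2 + W)*(1/(2*W)) - W = (2 + W)/(2*W) - W = -W + (2 + W)/(2*W))
P(-5)*(-19) = (1/2 + 1/(-5) - 1*(-5))*(-19) = (1/2 - 1/5 + 5)*(-19) = (53/10)*(-19) = -1007/10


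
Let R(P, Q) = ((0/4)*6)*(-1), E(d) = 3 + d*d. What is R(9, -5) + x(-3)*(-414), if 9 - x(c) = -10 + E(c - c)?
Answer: -6624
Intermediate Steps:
E(d) = 3 + d²
x(c) = 16 (x(c) = 9 - (-10 + (3 + (c - c)²)) = 9 - (-10 + (3 + 0²)) = 9 - (-10 + (3 + 0)) = 9 - (-10 + 3) = 9 - 1*(-7) = 9 + 7 = 16)
R(P, Q) = 0 (R(P, Q) = ((0*(¼))*6)*(-1) = (0*6)*(-1) = 0*(-1) = 0)
R(9, -5) + x(-3)*(-414) = 0 + 16*(-414) = 0 - 6624 = -6624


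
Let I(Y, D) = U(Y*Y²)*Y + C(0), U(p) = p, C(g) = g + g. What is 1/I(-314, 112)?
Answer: 1/9721171216 ≈ 1.0287e-10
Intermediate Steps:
C(g) = 2*g
I(Y, D) = Y⁴ (I(Y, D) = (Y*Y²)*Y + 2*0 = Y³*Y + 0 = Y⁴ + 0 = Y⁴)
1/I(-314, 112) = 1/((-314)⁴) = 1/9721171216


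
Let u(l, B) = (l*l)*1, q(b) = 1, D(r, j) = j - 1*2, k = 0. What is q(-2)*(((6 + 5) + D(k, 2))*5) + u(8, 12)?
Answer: 119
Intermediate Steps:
D(r, j) = -2 + j (D(r, j) = j - 2 = -2 + j)
u(l, B) = l² (u(l, B) = l²*1 = l²)
q(-2)*(((6 + 5) + D(k, 2))*5) + u(8, 12) = 1*(((6 + 5) + (-2 + 2))*5) + 8² = 1*((11 + 0)*5) + 64 = 1*(11*5) + 64 = 1*55 + 64 = 55 + 64 = 119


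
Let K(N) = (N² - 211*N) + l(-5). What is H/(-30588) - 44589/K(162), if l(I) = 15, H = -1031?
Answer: 457352315/80782908 ≈ 5.6615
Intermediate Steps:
K(N) = 15 + N² - 211*N (K(N) = (N² - 211*N) + 15 = 15 + N² - 211*N)
H/(-30588) - 44589/K(162) = -1031/(-30588) - 44589/(15 + 162² - 211*162) = -1031*(-1/30588) - 44589/(15 + 26244 - 34182) = 1031/30588 - 44589/(-7923) = 1031/30588 - 44589*(-1/7923) = 1031/30588 + 14863/2641 = 457352315/80782908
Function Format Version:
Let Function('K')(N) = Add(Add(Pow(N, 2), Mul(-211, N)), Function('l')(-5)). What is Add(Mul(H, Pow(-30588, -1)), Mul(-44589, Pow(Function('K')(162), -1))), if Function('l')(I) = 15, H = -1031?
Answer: Rational(457352315, 80782908) ≈ 5.6615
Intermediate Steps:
Function('K')(N) = Add(15, Pow(N, 2), Mul(-211, N)) (Function('K')(N) = Add(Add(Pow(N, 2), Mul(-211, N)), 15) = Add(15, Pow(N, 2), Mul(-211, N)))
Add(Mul(H, Pow(-30588, -1)), Mul(-44589, Pow(Function('K')(162), -1))) = Add(Mul(-1031, Pow(-30588, -1)), Mul(-44589, Pow(Add(15, Pow(162, 2), Mul(-211, 162)), -1))) = Add(Mul(-1031, Rational(-1, 30588)), Mul(-44589, Pow(Add(15, 26244, -34182), -1))) = Add(Rational(1031, 30588), Mul(-44589, Pow(-7923, -1))) = Add(Rational(1031, 30588), Mul(-44589, Rational(-1, 7923))) = Add(Rational(1031, 30588), Rational(14863, 2641)) = Rational(457352315, 80782908)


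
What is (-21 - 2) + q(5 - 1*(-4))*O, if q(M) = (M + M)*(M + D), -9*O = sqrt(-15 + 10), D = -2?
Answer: -23 - 14*I*sqrt(5) ≈ -23.0 - 31.305*I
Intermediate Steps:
O = -I*sqrt(5)/9 (O = -sqrt(-15 + 10)/9 = -I*sqrt(5)/9 ≈ -0.24845*I)
q(M) = 2*M*(-2 + M) (q(M) = (M + M)*(M - 2) = (2*M)*(-2 + M) = 2*M*(-2 + M))
(-21 - 2) + q(5 - 1*(-4))*O = (-21 - 2) + (2*(5 - 1*(-4))*(-2 + (5 - 1*(-4))))*(-I*sqrt(5)/9) = -23 + (2*(5 + 4)*(-2 + (5 + 4)))*(-I*sqrt(5)/9) = -23 + (2*9*(-2 + 9))*(-I*sqrt(5)/9) = -23 + (2*9*7)*(-I*sqrt(5)/9) = -23 + 126*(-I*sqrt(5)/9) = -23 - 14*I*sqrt(5)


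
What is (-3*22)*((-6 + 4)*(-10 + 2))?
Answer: -1056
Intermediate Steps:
(-3*22)*((-6 + 4)*(-10 + 2)) = -(-132)*(-8) = -66*16 = -1056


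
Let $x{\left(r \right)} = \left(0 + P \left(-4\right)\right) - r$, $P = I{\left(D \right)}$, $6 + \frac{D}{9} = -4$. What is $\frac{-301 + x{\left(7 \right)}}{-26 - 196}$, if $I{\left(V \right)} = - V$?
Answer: $\frac{334}{111} \approx 3.009$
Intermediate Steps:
$D = -90$ ($D = -54 + 9 \left(-4\right) = -54 - 36 = -90$)
$P = 90$ ($P = \left(-1\right) \left(-90\right) = 90$)
$x{\left(r \right)} = -360 - r$ ($x{\left(r \right)} = \left(0 + 90 \left(-4\right)\right) - r = \left(0 - 360\right) - r = -360 - r$)
$\frac{-301 + x{\left(7 \right)}}{-26 - 196} = \frac{-301 - 367}{-26 - 196} = \frac{-301 - 367}{-222} = \left(-301 - 367\right) \left(- \frac{1}{222}\right) = \left(-668\right) \left(- \frac{1}{222}\right) = \frac{334}{111}$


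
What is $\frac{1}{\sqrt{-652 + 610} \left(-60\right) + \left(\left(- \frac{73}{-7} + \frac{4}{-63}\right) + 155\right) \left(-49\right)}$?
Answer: $- \frac{46881}{380746334} + \frac{1215 i \sqrt{42}}{1332612169} \approx -0.00012313 + 5.9088 \cdot 10^{-6} i$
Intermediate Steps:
$\frac{1}{\sqrt{-652 + 610} \left(-60\right) + \left(\left(- \frac{73}{-7} + \frac{4}{-63}\right) + 155\right) \left(-49\right)} = \frac{1}{\sqrt{-42} \left(-60\right) + \left(\left(\left(-73\right) \left(- \frac{1}{7}\right) + 4 \left(- \frac{1}{63}\right)\right) + 155\right) \left(-49\right)} = \frac{1}{i \sqrt{42} \left(-60\right) + \left(\left(\frac{73}{7} - \frac{4}{63}\right) + 155\right) \left(-49\right)} = \frac{1}{- 60 i \sqrt{42} + \left(\frac{653}{63} + 155\right) \left(-49\right)} = \frac{1}{- 60 i \sqrt{42} + \frac{10418}{63} \left(-49\right)} = \frac{1}{- 60 i \sqrt{42} - \frac{72926}{9}} = \frac{1}{- \frac{72926}{9} - 60 i \sqrt{42}}$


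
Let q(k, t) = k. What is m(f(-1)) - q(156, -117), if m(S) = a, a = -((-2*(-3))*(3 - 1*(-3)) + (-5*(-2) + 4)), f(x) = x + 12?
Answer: -206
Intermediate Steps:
f(x) = 12 + x
a = -50 (a = -(6*(3 + 3) + (10 + 4)) = -(6*6 + 14) = -(36 + 14) = -1*50 = -50)
m(S) = -50
m(f(-1)) - q(156, -117) = -50 - 1*156 = -50 - 156 = -206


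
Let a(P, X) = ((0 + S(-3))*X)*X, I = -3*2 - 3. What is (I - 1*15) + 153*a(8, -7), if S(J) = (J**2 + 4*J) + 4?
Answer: 7473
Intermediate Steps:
S(J) = 4 + J**2 + 4*J
I = -9 (I = -6 - 3 = -9)
a(P, X) = X**2 (a(P, X) = ((0 + (4 + (-3)**2 + 4*(-3)))*X)*X = ((0 + (4 + 9 - 12))*X)*X = ((0 + 1)*X)*X = (1*X)*X = X*X = X**2)
(I - 1*15) + 153*a(8, -7) = (-9 - 1*15) + 153*(-7)**2 = (-9 - 15) + 153*49 = -24 + 7497 = 7473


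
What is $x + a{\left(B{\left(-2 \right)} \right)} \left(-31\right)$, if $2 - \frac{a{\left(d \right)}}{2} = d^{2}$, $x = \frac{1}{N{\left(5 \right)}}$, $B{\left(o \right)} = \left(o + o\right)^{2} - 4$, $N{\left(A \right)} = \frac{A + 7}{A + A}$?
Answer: $\frac{52829}{6} \approx 8804.8$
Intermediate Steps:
$N{\left(A \right)} = \frac{7 + A}{2 A}$
$B{\left(o \right)} = -4 + 4 o^{2}$ ($B{\left(o \right)} = \left(2 o\right)^{2} - 4 = 4 o^{2} - 4 = -4 + 4 o^{2}$)
$x = \frac{5}{6}$ ($x = \frac{1}{\frac{1}{2} \cdot \frac{1}{5} \left(7 + 5\right)} = \frac{1}{\frac{1}{2} \cdot \frac{1}{5} \cdot 12} = \frac{1}{\frac{6}{5}} = \frac{5}{6} \approx 0.83333$)
$a{\left(d \right)} = 4 - 2 d^{2}$
$x + a{\left(B{\left(-2 \right)} \right)} \left(-31\right) = \frac{5}{6} + \left(4 - 2 \left(-4 + 4 \left(-2\right)^{2}\right)^{2}\right) \left(-31\right) = \frac{5}{6} + \left(4 - 2 \left(-4 + 4 \cdot 4\right)^{2}\right) \left(-31\right) = \frac{5}{6} + \left(4 - 2 \left(-4 + 16\right)^{2}\right) \left(-31\right) = \frac{5}{6} + \left(4 - 2 \cdot 12^{2}\right) \left(-31\right) = \frac{5}{6} + \left(4 - 288\right) \left(-31\right) = \frac{5}{6} - -8804 = \frac{5}{6} + 8804 = \frac{52829}{6}$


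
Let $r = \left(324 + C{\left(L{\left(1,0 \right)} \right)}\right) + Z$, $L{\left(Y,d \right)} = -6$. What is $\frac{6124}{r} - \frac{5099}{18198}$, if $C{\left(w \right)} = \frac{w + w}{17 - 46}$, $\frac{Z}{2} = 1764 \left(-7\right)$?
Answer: $- \frac{142411309}{267956451} \approx -0.53147$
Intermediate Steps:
$Z = -24696$ ($Z = 2 \cdot 1764 \left(-7\right) = 2 \left(-12348\right) = -24696$)
$C{\left(w \right)} = - \frac{2 w}{29}$ ($C{\left(w \right)} = \frac{2 w}{-29} = 2 w \left(- \frac{1}{29}\right) = - \frac{2 w}{29}$)
$r = - \frac{706776}{29}$ ($r = \left(324 - - \frac{12}{29}\right) - 24696 = \left(324 + \frac{12}{29}\right) - 24696 = \frac{9408}{29} - 24696 = - \frac{706776}{29} \approx -24372.0$)
$\frac{6124}{r} - \frac{5099}{18198} = \frac{6124}{- \frac{706776}{29}} - \frac{5099}{18198} = 6124 \left(- \frac{29}{706776}\right) - \frac{5099}{18198} = - \frac{44399}{176694} - \frac{5099}{18198} = - \frac{142411309}{267956451}$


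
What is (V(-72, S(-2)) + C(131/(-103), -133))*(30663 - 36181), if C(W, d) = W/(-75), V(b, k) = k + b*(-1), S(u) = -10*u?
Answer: -3922365458/7725 ≈ -5.0775e+5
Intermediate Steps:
V(b, k) = k - b
C(W, d) = -W/75 (C(W, d) = W*(-1/75) = -W/75)
(V(-72, S(-2)) + C(131/(-103), -133))*(30663 - 36181) = ((-10*(-2) - 1*(-72)) - 131/(75*(-103)))*(30663 - 36181) = ((20 + 72) - 131*(-1)/(75*103))*(-5518) = (92 - 1/75*(-131/103))*(-5518) = (92 + 131/7725)*(-5518) = (710831/7725)*(-5518) = -3922365458/7725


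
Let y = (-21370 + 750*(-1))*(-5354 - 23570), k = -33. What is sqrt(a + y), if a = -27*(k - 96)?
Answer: sqrt(639802363) ≈ 25294.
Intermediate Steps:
a = 3483 (a = -27*(-33 - 96) = -27*(-129) = 3483)
y = 639798880 (y = (-21370 - 750)*(-28924) = -22120*(-28924) = 639798880)
sqrt(a + y) = sqrt(3483 + 639798880) = sqrt(639802363)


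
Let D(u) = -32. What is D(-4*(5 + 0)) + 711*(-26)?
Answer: -18518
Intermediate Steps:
D(-4*(5 + 0)) + 711*(-26) = -32 + 711*(-26) = -32 - 18486 = -18518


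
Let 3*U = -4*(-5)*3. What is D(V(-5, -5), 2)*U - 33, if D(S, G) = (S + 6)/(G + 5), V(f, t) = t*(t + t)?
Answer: 127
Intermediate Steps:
U = 20 (U = (-4*(-5)*3)/3 = (20*3)/3 = (⅓)*60 = 20)
V(f, t) = 2*t² (V(f, t) = t*(2*t) = 2*t²)
D(S, G) = (6 + S)/(5 + G)
D(V(-5, -5), 2)*U - 33 = ((6 + 2*(-5)²)/(5 + 2))*20 - 33 = ((6 + 2*25)/7)*20 - 33 = ((6 + 50)/7)*20 - 33 = ((⅐)*56)*20 - 33 = 8*20 - 33 = 160 - 33 = 127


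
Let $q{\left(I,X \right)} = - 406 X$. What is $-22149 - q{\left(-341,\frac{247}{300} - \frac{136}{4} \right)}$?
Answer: $- \frac{5342809}{150} \approx -35619.0$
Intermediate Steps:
$-22149 - q{\left(-341,\frac{247}{300} - \frac{136}{4} \right)} = -22149 - - 406 \left(\frac{247}{300} - \frac{136}{4}\right) = -22149 - - 406 \left(247 \cdot \frac{1}{300} - 34\right) = -22149 - - 406 \left(\frac{247}{300} - 34\right) = -22149 - \left(-406\right) \left(- \frac{9953}{300}\right) = -22149 - \frac{2020459}{150} = - \frac{5342809}{150}$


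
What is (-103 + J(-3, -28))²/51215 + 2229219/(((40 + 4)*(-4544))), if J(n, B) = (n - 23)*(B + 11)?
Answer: -91192606029/10239722240 ≈ -8.9058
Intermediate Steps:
J(n, B) = (-23 + n)*(11 + B)
(-103 + J(-3, -28))²/51215 + 2229219/(((40 + 4)*(-4544))) = (-103 + (-253 - 23*(-28) + 11*(-3) - 28*(-3)))²/51215 + 2229219/(((40 + 4)*(-4544))) = (-103 + (-253 + 644 - 33 + 84))²*(1/51215) + 2229219/((44*(-4544))) = (-103 + 442)²*(1/51215) + 2229219/(-199936) = 339²*(1/51215) + 2229219*(-1/199936) = 114921*(1/51215) - 2229219/199936 = 114921/51215 - 2229219/199936 = -91192606029/10239722240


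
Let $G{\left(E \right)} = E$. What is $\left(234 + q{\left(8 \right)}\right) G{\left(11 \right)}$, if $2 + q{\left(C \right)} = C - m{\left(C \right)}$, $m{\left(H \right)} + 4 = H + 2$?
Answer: $2574$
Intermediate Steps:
$m{\left(H \right)} = -2 + H$ ($m{\left(H \right)} = -4 + \left(H + 2\right) = -4 + \left(2 + H\right) = -2 + H$)
$q{\left(C \right)} = 0$ ($q{\left(C \right)} = -2 + \left(C - \left(-2 + C\right)\right) = -2 + 2 = 0$)
$\left(234 + q{\left(8 \right)}\right) G{\left(11 \right)} = \left(234 + 0\right) 11 = 234 \cdot 11 = 2574$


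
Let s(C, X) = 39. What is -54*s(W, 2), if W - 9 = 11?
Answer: -2106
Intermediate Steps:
W = 20 (W = 9 + 11 = 20)
-54*s(W, 2) = -54*39 = -2106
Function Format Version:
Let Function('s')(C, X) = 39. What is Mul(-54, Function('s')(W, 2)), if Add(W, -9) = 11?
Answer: -2106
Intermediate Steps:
W = 20 (W = Add(9, 11) = 20)
Mul(-54, Function('s')(W, 2)) = Mul(-54, 39) = -2106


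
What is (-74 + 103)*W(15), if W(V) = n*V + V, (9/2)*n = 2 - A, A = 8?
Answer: -145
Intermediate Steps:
n = -4/3 (n = 2*(2 - 1*8)/9 = 2*(2 - 8)/9 = (2/9)*(-6) = -4/3 ≈ -1.3333)
W(V) = -V/3 (W(V) = -4*V/3 + V = -V/3)
(-74 + 103)*W(15) = (-74 + 103)*(-1/3*15) = 29*(-5) = -145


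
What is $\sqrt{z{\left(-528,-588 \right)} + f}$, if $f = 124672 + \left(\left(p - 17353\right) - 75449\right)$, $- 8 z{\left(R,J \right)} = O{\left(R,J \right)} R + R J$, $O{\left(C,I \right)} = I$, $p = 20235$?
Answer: $i \sqrt{25511} \approx 159.72 i$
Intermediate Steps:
$z{\left(R,J \right)} = - \frac{J R}{4}$ ($z{\left(R,J \right)} = - \frac{J R + R J}{8} = - \frac{J R + J R}{8} = - \frac{2 J R}{8} = - \frac{J R}{4}$)
$f = 52105$ ($f = 124672 + \left(\left(20235 - 17353\right) - 75449\right) = 124672 + \left(2882 - 75449\right) = 124672 - 72567 = 52105$)
$\sqrt{z{\left(-528,-588 \right)} + f} = \sqrt{\left(- \frac{1}{4}\right) \left(-588\right) \left(-528\right) + 52105} = \sqrt{-77616 + 52105} = \sqrt{-25511} = i \sqrt{25511}$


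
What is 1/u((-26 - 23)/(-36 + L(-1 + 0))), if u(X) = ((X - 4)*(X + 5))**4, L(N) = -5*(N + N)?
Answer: 208827064576/9394266622200625 ≈ 2.2229e-5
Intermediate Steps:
L(N) = -10*N
u(X) = (-4 + X)**4*(5 + X)**4 (u(X) = ((-4 + X)*(5 + X))**4 = (-4 + X)**4*(5 + X)**4)
1/u((-26 - 23)/(-36 + L(-1 + 0))) = 1/((-4 + (-26 - 23)/(-36 - 10*(-1 + 0)))**4*(5 + (-26 - 23)/(-36 - 10*(-1 + 0)))**4) = 1/((-4 - 49/(-36 - 10*(-1)))**4*(5 - 49/(-36 - 10*(-1)))**4) = 1/((-4 - 49/(-36 + 10))**4*(5 - 49/(-36 + 10))**4) = 1/((-4 - 49/(-26))**4*(5 - 49/(-26))**4) = 1/((-4 - 49*(-1/26))**4*(5 - 49*(-1/26))**4) = 1/((-4 + 49/26)**4*(5 + 49/26)**4) = 1/((-55/26)**4*(179/26)**4) = 1/((9150625/456976)*(1026625681/456976)) = 1/(9394266622200625/208827064576) = 208827064576/9394266622200625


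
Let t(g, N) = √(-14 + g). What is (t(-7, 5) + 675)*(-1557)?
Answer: -1050975 - 1557*I*√21 ≈ -1.051e+6 - 7135.1*I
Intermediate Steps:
(t(-7, 5) + 675)*(-1557) = (√(-14 - 7) + 675)*(-1557) = (√(-21) + 675)*(-1557) = (I*√21 + 675)*(-1557) = (675 + I*√21)*(-1557) = -1050975 - 1557*I*√21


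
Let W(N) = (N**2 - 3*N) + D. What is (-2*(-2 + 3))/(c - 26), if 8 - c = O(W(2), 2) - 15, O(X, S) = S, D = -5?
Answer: 2/5 ≈ 0.40000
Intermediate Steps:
W(N) = -5 + N**2 - 3*N (W(N) = (N**2 - 3*N) - 5 = -5 + N**2 - 3*N)
c = 21 (c = 8 - (2 - 15) = 8 - 1*(-13) = 8 + 13 = 21)
(-2*(-2 + 3))/(c - 26) = (-2*(-2 + 3))/(21 - 26) = -2*1/(-5) = -2*(-1/5) = 2/5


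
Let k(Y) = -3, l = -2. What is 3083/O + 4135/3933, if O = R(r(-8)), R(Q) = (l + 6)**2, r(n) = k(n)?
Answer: 12191599/62928 ≈ 193.74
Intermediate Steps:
r(n) = -3
R(Q) = 16 (R(Q) = (-2 + 6)**2 = 4**2 = 16)
O = 16
3083/O + 4135/3933 = 3083/16 + 4135/3933 = 12191599/62928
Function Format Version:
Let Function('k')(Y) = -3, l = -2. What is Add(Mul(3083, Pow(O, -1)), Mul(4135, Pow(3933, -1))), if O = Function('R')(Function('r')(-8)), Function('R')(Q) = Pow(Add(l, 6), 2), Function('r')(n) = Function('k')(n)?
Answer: Rational(12191599, 62928) ≈ 193.74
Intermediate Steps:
Function('r')(n) = -3
Function('R')(Q) = 16 (Function('R')(Q) = Pow(Add(-2, 6), 2) = Pow(4, 2) = 16)
O = 16
Add(Mul(3083, Pow(O, -1)), Mul(4135, Pow(3933, -1))) = Add(Mul(3083, Pow(16, -1)), Mul(4135, Pow(3933, -1))) = Add(Mul(3083, Rational(1, 16)), Mul(4135, Rational(1, 3933))) = Add(Rational(3083, 16), Rational(4135, 3933)) = Rational(12191599, 62928)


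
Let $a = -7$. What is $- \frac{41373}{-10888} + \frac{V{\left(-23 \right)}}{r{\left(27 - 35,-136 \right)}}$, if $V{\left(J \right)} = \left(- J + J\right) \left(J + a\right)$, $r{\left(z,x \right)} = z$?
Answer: $\frac{41373}{10888} \approx 3.7999$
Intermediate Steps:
$V{\left(J \right)} = 0$ ($V{\left(J \right)} = \left(- J + J\right) \left(J - 7\right) = 0 \left(-7 + J\right) = 0$)
$- \frac{41373}{-10888} + \frac{V{\left(-23 \right)}}{r{\left(27 - 35,-136 \right)}} = - \frac{41373}{-10888} + \frac{0}{27 - 35} = \left(-41373\right) \left(- \frac{1}{10888}\right) + \frac{0}{27 - 35} = \frac{41373}{10888} + \frac{0}{-8} = \frac{41373}{10888} + 0 \left(- \frac{1}{8}\right) = \frac{41373}{10888} + 0 = \frac{41373}{10888}$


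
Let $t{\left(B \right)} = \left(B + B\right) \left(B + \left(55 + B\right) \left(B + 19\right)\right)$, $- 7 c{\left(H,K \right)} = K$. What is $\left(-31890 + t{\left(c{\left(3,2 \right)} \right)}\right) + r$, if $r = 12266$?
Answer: $- \frac{6931668}{343} \approx -20209.0$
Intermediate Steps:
$c{\left(H,K \right)} = - \frac{K}{7}$
$t{\left(B \right)} = 2 B \left(B + \left(19 + B\right) \left(55 + B\right)\right)$ ($t{\left(B \right)} = 2 B \left(B + \left(55 + B\right) \left(19 + B\right)\right) = 2 B \left(B + \left(19 + B\right) \left(55 + B\right)\right)$)
$\left(-31890 + t{\left(c{\left(3,2 \right)} \right)}\right) + r = \left(-31890 + 2 \left(\left(- \frac{1}{7}\right) 2\right) \left(1045 + \left(\left(- \frac{1}{7}\right) 2\right)^{2} + 75 \left(\left(- \frac{1}{7}\right) 2\right)\right)\right) + 12266 = \left(-31890 + 2 \left(- \frac{2}{7}\right) \left(1045 + \left(- \frac{2}{7}\right)^{2} + 75 \left(- \frac{2}{7}\right)\right)\right) + 12266 = \left(-31890 + 2 \left(- \frac{2}{7}\right) \left(1045 + \frac{4}{49} - \frac{150}{7}\right)\right) + 12266 = \left(-31890 + 2 \left(- \frac{2}{7}\right) \frac{50159}{49}\right) + 12266 = \left(-31890 - \frac{200636}{343}\right) + 12266 = - \frac{11138906}{343} + 12266 = - \frac{6931668}{343}$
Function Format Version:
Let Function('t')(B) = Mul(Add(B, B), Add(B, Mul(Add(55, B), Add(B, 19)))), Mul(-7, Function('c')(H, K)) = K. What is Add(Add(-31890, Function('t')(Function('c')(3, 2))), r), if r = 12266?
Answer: Rational(-6931668, 343) ≈ -20209.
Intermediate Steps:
Function('c')(H, K) = Mul(Rational(-1, 7), K)
Function('t')(B) = Mul(2, B, Add(B, Mul(Add(19, B), Add(55, B)))) (Function('t')(B) = Mul(Mul(2, B), Add(B, Mul(Add(55, B), Add(19, B)))) = Mul(Mul(2, B), Add(B, Mul(Add(19, B), Add(55, B)))) = Mul(2, B, Add(B, Mul(Add(19, B), Add(55, B)))))
Add(Add(-31890, Function('t')(Function('c')(3, 2))), r) = Add(Add(-31890, Mul(2, Mul(Rational(-1, 7), 2), Add(1045, Pow(Mul(Rational(-1, 7), 2), 2), Mul(75, Mul(Rational(-1, 7), 2))))), 12266) = Add(Add(-31890, Mul(2, Rational(-2, 7), Add(1045, Pow(Rational(-2, 7), 2), Mul(75, Rational(-2, 7))))), 12266) = Add(Add(-31890, Mul(2, Rational(-2, 7), Add(1045, Rational(4, 49), Rational(-150, 7)))), 12266) = Add(Add(-31890, Mul(2, Rational(-2, 7), Rational(50159, 49))), 12266) = Add(Add(-31890, Rational(-200636, 343)), 12266) = Add(Rational(-11138906, 343), 12266) = Rational(-6931668, 343)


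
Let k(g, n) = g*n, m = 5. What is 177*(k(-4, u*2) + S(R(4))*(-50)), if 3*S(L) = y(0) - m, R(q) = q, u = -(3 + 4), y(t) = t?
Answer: 24662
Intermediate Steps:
u = -7 (u = -1*7 = -7)
S(L) = -5/3 (S(L) = (0 - 1*5)/3 = (0 - 5)/3 = (1/3)*(-5) = -5/3)
177*(k(-4, u*2) + S(R(4))*(-50)) = 177*(-(-28)*2 - 5/3*(-50)) = 177*(-4*(-14) + 250/3) = 177*(56 + 250/3) = 177*(418/3) = 24662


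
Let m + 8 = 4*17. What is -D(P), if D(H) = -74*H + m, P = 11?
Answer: 754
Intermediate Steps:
m = 60 (m = -8 + 4*17 = -8 + 68 = 60)
D(H) = 60 - 74*H (D(H) = -74*H + 60 = 60 - 74*H)
-D(P) = -(60 - 74*11) = -(60 - 814) = -1*(-754) = 754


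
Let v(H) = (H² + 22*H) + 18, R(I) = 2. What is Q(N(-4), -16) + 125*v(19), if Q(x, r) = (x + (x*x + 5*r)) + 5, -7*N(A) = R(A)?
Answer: 4877940/49 ≈ 99550.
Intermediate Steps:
v(H) = 18 + H² + 22*H
N(A) = -2/7 (N(A) = -⅐*2 = -2/7)
Q(x, r) = 5 + x + x² + 5*r (Q(x, r) = (x + (x² + 5*r)) + 5 = (x + x² + 5*r) + 5 = 5 + x + x² + 5*r)
Q(N(-4), -16) + 125*v(19) = (5 - 2/7 + (-2/7)² + 5*(-16)) + 125*(18 + 19² + 22*19) = (5 - 2/7 + 4/49 - 80) + 125*(18 + 361 + 418) = -3685/49 + 125*797 = -3685/49 + 99625 = 4877940/49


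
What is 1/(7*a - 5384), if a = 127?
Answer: -1/4495 ≈ -0.00022247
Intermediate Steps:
1/(7*a - 5384) = 1/(7*127 - 5384) = 1/(889 - 5384) = 1/(-4495) = -1/4495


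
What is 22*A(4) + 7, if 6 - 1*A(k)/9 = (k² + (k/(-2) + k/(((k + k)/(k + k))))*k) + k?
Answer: -4349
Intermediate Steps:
A(k) = 54 - 9*k - 27*k²/2 (A(k) = 54 - 9*((k² + (k/(-2) + k/(((k + k)/(k + k))))*k) + k) = 54 - 9*((k² + (k*(-½) + k/(((2*k)/((2*k)))))*k) + k) = 54 - 9*((k² + (-k/2 + k/(((2*k)*(1/(2*k)))))*k) + k) = 54 - 9*((k² + (-k/2 + k/1)*k) + k) = 54 - 9*((k² + (-k/2 + k*1)*k) + k) = 54 - 9*((k² + (-k/2 + k)*k) + k) = 54 - 9*((k² + (k/2)*k) + k) = 54 - 9*((k² + k²/2) + k) = 54 - 9*(3*k²/2 + k) = 54 - 9*(k + 3*k²/2) = 54 + (-9*k - 27*k²/2) = 54 - 9*k - 27*k²/2)
22*A(4) + 7 = 22*(54 - 9*4 - 27/2*4²) + 7 = 22*(54 - 36 - 27/2*16) + 7 = 22*(54 - 36 - 216) + 7 = 22*(-198) + 7 = -4356 + 7 = -4349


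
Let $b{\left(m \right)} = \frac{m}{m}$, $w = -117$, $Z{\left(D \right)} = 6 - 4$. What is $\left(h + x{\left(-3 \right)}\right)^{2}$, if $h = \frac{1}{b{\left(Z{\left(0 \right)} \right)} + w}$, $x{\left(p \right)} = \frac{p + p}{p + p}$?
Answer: $\frac{13225}{13456} \approx 0.98283$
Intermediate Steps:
$Z{\left(D \right)} = 2$ ($Z{\left(D \right)} = 6 - 4 = 2$)
$x{\left(p \right)} = 1$ ($x{\left(p \right)} = \frac{2 p}{2 p} = 2 p \frac{1}{2 p} = 1$)
$b{\left(m \right)} = 1$
$h = - \frac{1}{116}$ ($h = \frac{1}{1 - 117} = \frac{1}{-116} = - \frac{1}{116} \approx -0.0086207$)
$\left(h + x{\left(-3 \right)}\right)^{2} = \left(- \frac{1}{116} + 1\right)^{2} = \left(\frac{115}{116}\right)^{2} = \frac{13225}{13456}$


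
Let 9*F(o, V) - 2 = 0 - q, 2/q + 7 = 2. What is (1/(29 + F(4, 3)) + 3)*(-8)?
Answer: -10656/439 ≈ -24.273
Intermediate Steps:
q = -2/5 (q = 2/(-7 + 2) = 2/(-5) = 2*(-1/5) = -2/5 ≈ -0.40000)
F(o, V) = 4/15 (F(o, V) = 2/9 + (0 - 1*(-2/5))/9 = 2/9 + (0 + 2/5)/9 = 2/9 + (1/9)*(2/5) = 2/9 + 2/45 = 4/15)
(1/(29 + F(4, 3)) + 3)*(-8) = (1/(29 + 4/15) + 3)*(-8) = (1/(439/15) + 3)*(-8) = (15/439 + 3)*(-8) = (1332/439)*(-8) = -10656/439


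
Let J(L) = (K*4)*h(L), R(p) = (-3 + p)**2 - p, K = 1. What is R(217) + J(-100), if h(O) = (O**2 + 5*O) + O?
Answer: 83179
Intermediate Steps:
h(O) = O**2 + 6*O
J(L) = 4*L*(6 + L) (J(L) = (1*4)*(L*(6 + L)) = 4*(L*(6 + L)) = 4*L*(6 + L))
R(217) + J(-100) = ((-3 + 217)**2 - 1*217) + 4*(-100)*(6 - 100) = (214**2 - 217) + 4*(-100)*(-94) = (45796 - 217) + 37600 = 45579 + 37600 = 83179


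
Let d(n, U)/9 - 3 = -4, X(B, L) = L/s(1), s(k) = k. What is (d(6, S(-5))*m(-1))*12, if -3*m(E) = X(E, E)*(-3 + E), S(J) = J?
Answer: 144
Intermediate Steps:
X(B, L) = L (X(B, L) = L/1 = L*1 = L)
d(n, U) = -9 (d(n, U) = 27 + 9*(-4) = 27 - 36 = -9)
m(E) = -E*(-3 + E)/3
(d(6, S(-5))*m(-1))*12 = -3*(-1)*(3 - 1*(-1))*12 = -3*(-1)*(3 + 1)*12 = -3*(-1)*4*12 = -9*(-4/3)*12 = 12*12 = 144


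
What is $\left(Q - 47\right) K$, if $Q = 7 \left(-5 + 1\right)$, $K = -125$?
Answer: $9375$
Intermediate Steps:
$Q = -28$ ($Q = 7 \left(-4\right) = -28$)
$\left(Q - 47\right) K = \left(-28 - 47\right) \left(-125\right) = \left(-75\right) \left(-125\right) = 9375$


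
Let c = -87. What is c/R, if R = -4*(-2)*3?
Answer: -29/8 ≈ -3.6250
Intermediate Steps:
R = 24 (R = 8*3 = 24)
c/R = -87/24 = -87*1/24 = -29/8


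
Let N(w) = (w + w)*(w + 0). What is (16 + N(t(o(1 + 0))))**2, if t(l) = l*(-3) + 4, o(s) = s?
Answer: 324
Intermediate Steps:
t(l) = 4 - 3*l (t(l) = -3*l + 4 = 4 - 3*l)
N(w) = 2*w**2 (N(w) = (2*w)*w = 2*w**2)
(16 + N(t(o(1 + 0))))**2 = (16 + 2*(4 - 3*(1 + 0))**2)**2 = (16 + 2*(4 - 3*1)**2)**2 = (16 + 2*(4 - 3)**2)**2 = (16 + 2*1**2)**2 = (16 + 2*1)**2 = (16 + 2)**2 = 18**2 = 324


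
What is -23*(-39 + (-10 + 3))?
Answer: 1058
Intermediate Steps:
-23*(-39 + (-10 + 3)) = -23*(-39 - 7) = -23*(-46) = 1058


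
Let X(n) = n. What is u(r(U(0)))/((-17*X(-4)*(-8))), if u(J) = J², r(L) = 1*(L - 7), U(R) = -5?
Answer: -9/34 ≈ -0.26471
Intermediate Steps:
r(L) = -7 + L (r(L) = 1*(-7 + L) = -7 + L)
u(r(U(0)))/((-17*X(-4)*(-8))) = (-7 - 5)²/((-17*(-4)*(-8))) = (-12)²/((68*(-8))) = 144/(-544) = 144*(-1/544) = -9/34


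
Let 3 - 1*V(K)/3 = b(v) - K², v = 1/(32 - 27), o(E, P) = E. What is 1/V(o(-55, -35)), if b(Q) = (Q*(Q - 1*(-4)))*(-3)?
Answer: 25/227289 ≈ 0.00010999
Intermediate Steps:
v = ⅕ (v = 1/5 = ⅕ ≈ 0.20000)
b(Q) = -3*Q*(4 + Q) (b(Q) = (Q*(Q + 4))*(-3) = (Q*(4 + Q))*(-3) = -3*Q*(4 + Q))
V(K) = 414/25 + 3*K² (V(K) = 9 - 3*(-3*⅕*(4 + ⅕) - K²) = 9 - 3*(-3*⅕*21/5 - K²) = 9 - 3*(-63/25 - K²) = 9 + (189/25 + 3*K²) = 414/25 + 3*K²)
1/V(o(-55, -35)) = 1/(414/25 + 3*(-55)²) = 1/(414/25 + 3*3025) = 1/(414/25 + 9075) = 1/(227289/25) = 25/227289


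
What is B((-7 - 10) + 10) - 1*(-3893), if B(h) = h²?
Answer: 3942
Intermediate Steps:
B((-7 - 10) + 10) - 1*(-3893) = ((-7 - 10) + 10)² - 1*(-3893) = (-17 + 10)² + 3893 = (-7)² + 3893 = 49 + 3893 = 3942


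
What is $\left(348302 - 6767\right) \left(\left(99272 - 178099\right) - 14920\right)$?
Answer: $-32017881645$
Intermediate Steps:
$\left(348302 - 6767\right) \left(\left(99272 - 178099\right) - 14920\right) = 341535 \left(-78827 - 14920\right) = 341535 \left(-93747\right) = -32017881645$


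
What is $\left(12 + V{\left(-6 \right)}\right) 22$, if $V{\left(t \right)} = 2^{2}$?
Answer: $352$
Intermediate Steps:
$V{\left(t \right)} = 4$
$\left(12 + V{\left(-6 \right)}\right) 22 = \left(12 + 4\right) 22 = 16 \cdot 22 = 352$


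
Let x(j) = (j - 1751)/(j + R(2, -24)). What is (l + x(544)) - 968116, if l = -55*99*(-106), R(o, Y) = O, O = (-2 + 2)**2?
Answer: -12510343/32 ≈ -3.9095e+5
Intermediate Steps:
O = 0 (O = 0**2 = 0)
R(o, Y) = 0
l = 577170 (l = -5445*(-106) = 577170)
x(j) = (-1751 + j)/j (x(j) = (j - 1751)/(j + 0) = (-1751 + j)/j)
(l + x(544)) - 968116 = (577170 + (-1751 + 544)/544) - 968116 = (577170 + (1/544)*(-1207)) - 968116 = (577170 - 71/32) - 968116 = 18469369/32 - 968116 = -12510343/32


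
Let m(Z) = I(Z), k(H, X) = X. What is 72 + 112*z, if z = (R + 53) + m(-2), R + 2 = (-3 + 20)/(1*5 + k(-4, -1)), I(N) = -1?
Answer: 6148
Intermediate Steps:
R = 9/4 (R = -2 + (-3 + 20)/(1*5 - 1) = -2 + 17/(5 - 1) = -2 + 17/4 = 9/4 ≈ 2.2500)
m(Z) = -1
z = 217/4 (z = (9/4 + 53) - 1 = 221/4 - 1 = 217/4 ≈ 54.250)
72 + 112*z = 72 + 112*(217/4) = 72 + 6076 = 6148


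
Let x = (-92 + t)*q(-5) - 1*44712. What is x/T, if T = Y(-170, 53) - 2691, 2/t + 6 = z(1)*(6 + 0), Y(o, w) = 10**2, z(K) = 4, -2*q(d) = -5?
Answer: 808951/46638 ≈ 17.345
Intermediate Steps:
q(d) = 5/2 (q(d) = -1/2*(-5) = 5/2)
Y(o, w) = 100
t = 1/9 (t = 2/(-6 + 4*(6 + 0)) = 2/(-6 + 4*6) = 2/(-6 + 24) = 2/18 = 2*(1/18) = 1/9 ≈ 0.11111)
T = -2591 (T = 100 - 2691 = -2591)
x = -808951/18 (x = (-92 + 1/9)*(5/2) - 1*44712 = -827/9*5/2 - 44712 = -4135/18 - 44712 = -808951/18 ≈ -44942.)
x/T = -808951/18/(-2591) = -808951/18*(-1/2591) = 808951/46638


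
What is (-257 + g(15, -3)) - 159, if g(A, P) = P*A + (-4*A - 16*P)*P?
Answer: -425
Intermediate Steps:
g(A, P) = A*P + P*(-16*P - 4*A) (g(A, P) = A*P + (-16*P - 4*A)*P = A*P + P*(-16*P - 4*A))
(-257 + g(15, -3)) - 159 = (-257 - 1*(-3)*(3*15 + 16*(-3))) - 159 = (-257 - 1*(-3)*(45 - 48)) - 159 = (-257 - 1*(-3)*(-3)) - 159 = (-257 - 9) - 159 = -266 - 159 = -425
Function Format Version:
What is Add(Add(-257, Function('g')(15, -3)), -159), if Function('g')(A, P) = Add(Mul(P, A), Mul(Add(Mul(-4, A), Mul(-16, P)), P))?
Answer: -425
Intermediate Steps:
Function('g')(A, P) = Add(Mul(A, P), Mul(P, Add(Mul(-16, P), Mul(-4, A)))) (Function('g')(A, P) = Add(Mul(A, P), Mul(Add(Mul(-16, P), Mul(-4, A)), P)) = Add(Mul(A, P), Mul(P, Add(Mul(-16, P), Mul(-4, A)))))
Add(Add(-257, Function('g')(15, -3)), -159) = Add(Add(-257, Mul(-1, -3, Add(Mul(3, 15), Mul(16, -3)))), -159) = Add(Add(-257, Mul(-1, -3, Add(45, -48))), -159) = Add(Add(-257, Mul(-1, -3, -3)), -159) = Add(Add(-257, -9), -159) = Add(-266, -159) = -425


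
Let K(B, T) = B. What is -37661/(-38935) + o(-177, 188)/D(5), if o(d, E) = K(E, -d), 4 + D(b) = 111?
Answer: 873039/320465 ≈ 2.7243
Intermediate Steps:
D(b) = 107 (D(b) = -4 + 111 = 107)
o(d, E) = E
-37661/(-38935) + o(-177, 188)/D(5) = -37661/(-38935) + 188/107 = -37661*(-1/38935) + 188*(1/107) = 2897/2995 + 188/107 = 873039/320465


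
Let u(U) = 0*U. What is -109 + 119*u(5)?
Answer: -109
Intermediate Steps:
u(U) = 0
-109 + 119*u(5) = -109 + 119*0 = -109 + 0 = -109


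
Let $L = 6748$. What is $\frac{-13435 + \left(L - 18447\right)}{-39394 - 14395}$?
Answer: $\frac{25134}{53789} \approx 0.46727$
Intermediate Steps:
$\frac{-13435 + \left(L - 18447\right)}{-39394 - 14395} = \frac{-13435 + \left(6748 - 18447\right)}{-39394 - 14395} = \frac{-13435 + \left(6748 - 18447\right)}{-53789} = \left(-13435 - 11699\right) \left(- \frac{1}{53789}\right) = \left(-25134\right) \left(- \frac{1}{53789}\right) = \frac{25134}{53789}$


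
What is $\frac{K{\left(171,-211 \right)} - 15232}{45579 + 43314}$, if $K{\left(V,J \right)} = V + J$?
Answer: $- \frac{184}{1071} \approx -0.1718$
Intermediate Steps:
$K{\left(V,J \right)} = J + V$
$\frac{K{\left(171,-211 \right)} - 15232}{45579 + 43314} = \frac{\left(-211 + 171\right) - 15232}{45579 + 43314} = \frac{-40 - 15232}{88893} = \left(-15272\right) \frac{1}{88893} = - \frac{184}{1071}$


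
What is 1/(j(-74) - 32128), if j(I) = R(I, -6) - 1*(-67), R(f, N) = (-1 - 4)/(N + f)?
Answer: -16/512975 ≈ -3.1191e-5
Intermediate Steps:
R(f, N) = -5/(N + f)
j(I) = 67 - 5/(-6 + I) (j(I) = -5/(-6 + I) - 1*(-67) = -5/(-6 + I) + 67 = 67 - 5/(-6 + I))
1/(j(-74) - 32128) = 1/((-407 + 67*(-74))/(-6 - 74) - 32128) = 1/((-407 - 4958)/(-80) - 32128) = 1/(-1/80*(-5365) - 32128) = 1/(1073/16 - 32128) = 1/(-512975/16) = -16/512975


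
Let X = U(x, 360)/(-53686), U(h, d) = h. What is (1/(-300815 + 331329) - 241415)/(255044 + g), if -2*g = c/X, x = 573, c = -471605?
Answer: 4221025878057/381826344630742 ≈ 0.011055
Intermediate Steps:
X = -573/53686 (X = 573/(-53686) = 573*(-1/53686) = -573/53686 ≈ -0.010673)
g = -12659293015/573 (g = -(-471605)/(2*(-573/53686)) = -(-471605)*(-53686)/(2*573) = -1/2*25318586030/573 = -12659293015/573 ≈ -2.2093e+7)
(1/(-300815 + 331329) - 241415)/(255044 + g) = (1/(-300815 + 331329) - 241415)/(255044 - 12659293015/573) = (1/30514 - 241415)/(-12513152803/573) = (1/30514 - 241415)*(-573/12513152803) = -7366537309/30514*(-573/12513152803) = 4221025878057/381826344630742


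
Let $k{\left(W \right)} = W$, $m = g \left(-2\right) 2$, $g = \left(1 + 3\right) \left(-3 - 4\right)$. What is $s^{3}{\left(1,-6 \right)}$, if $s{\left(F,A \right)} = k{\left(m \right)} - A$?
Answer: $1643032$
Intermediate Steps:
$g = -28$ ($g = 4 \left(-7\right) = -28$)
$m = 112$ ($m = \left(-28\right) \left(-2\right) 2 = 56 \cdot 2 = 112$)
$s{\left(F,A \right)} = 112 - A$
$s^{3}{\left(1,-6 \right)} = \left(112 - -6\right)^{3} = \left(112 + 6\right)^{3} = 118^{3} = 1643032$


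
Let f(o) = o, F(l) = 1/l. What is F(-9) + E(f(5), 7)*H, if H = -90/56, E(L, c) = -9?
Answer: 3617/252 ≈ 14.353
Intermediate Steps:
H = -45/28 (H = -90*1/56 = -45/28 ≈ -1.6071)
F(-9) + E(f(5), 7)*H = 1/(-9) - 9*(-45/28) = -⅑ + 405/28 = 3617/252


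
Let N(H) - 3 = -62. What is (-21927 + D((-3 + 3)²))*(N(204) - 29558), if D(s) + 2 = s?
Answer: 649471193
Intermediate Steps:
D(s) = -2 + s
N(H) = -59 (N(H) = 3 - 62 = -59)
(-21927 + D((-3 + 3)²))*(N(204) - 29558) = (-21927 + (-2 + (-3 + 3)²))*(-59 - 29558) = (-21927 + (-2 + 0²))*(-29617) = (-21927 + (-2 + 0))*(-29617) = (-21927 - 2)*(-29617) = -21929*(-29617) = 649471193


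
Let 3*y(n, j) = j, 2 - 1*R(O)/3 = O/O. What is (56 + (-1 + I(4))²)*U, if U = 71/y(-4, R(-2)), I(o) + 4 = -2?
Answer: 7455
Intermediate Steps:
I(o) = -6 (I(o) = -4 - 2 = -6)
R(O) = 3 (R(O) = 6 - 3*O/O = 6 - 3*1 = 6 - 3 = 3)
y(n, j) = j/3
U = 71 (U = 71/(((⅓)*3)) = 71/1 = 71*1 = 71)
(56 + (-1 + I(4))²)*U = (56 + (-1 - 6)²)*71 = (56 + (-7)²)*71 = (56 + 49)*71 = 105*71 = 7455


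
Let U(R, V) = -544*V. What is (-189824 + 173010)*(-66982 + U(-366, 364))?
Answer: 4455676372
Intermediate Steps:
(-189824 + 173010)*(-66982 + U(-366, 364)) = (-189824 + 173010)*(-66982 - 544*364) = -16814*(-66982 - 198016) = -16814*(-264998) = 4455676372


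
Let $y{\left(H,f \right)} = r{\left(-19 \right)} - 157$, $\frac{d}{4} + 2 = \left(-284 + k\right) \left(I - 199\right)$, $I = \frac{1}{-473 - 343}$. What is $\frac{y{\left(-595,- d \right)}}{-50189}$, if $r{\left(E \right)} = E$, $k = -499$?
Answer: $\frac{176}{50189} \approx 0.0035067$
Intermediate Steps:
$I = - \frac{1}{816}$ ($I = \frac{1}{-816} = - \frac{1}{816} \approx -0.0012255$)
$d = \frac{42381941}{68}$ ($d = -8 + 4 \left(-284 - 499\right) \left(- \frac{1}{816} - 199\right) = -8 + 4 \left(\left(-783\right) \left(- \frac{162385}{816}\right)\right) = -8 + 4 \cdot \frac{42382485}{272} = -8 + \frac{42382485}{68} = \frac{42381941}{68} \approx 6.2326 \cdot 10^{5}$)
$y{\left(H,f \right)} = -176$ ($y{\left(H,f \right)} = -19 - 157 = -176$)
$\frac{y{\left(-595,- d \right)}}{-50189} = - \frac{176}{-50189} = \left(-176\right) \left(- \frac{1}{50189}\right) = \frac{176}{50189}$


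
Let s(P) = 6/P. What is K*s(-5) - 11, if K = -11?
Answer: 11/5 ≈ 2.2000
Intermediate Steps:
K*s(-5) - 11 = -66/(-5) - 11 = -66*(-1)/5 - 11 = -11*(-6/5) - 11 = 66/5 - 11 = 11/5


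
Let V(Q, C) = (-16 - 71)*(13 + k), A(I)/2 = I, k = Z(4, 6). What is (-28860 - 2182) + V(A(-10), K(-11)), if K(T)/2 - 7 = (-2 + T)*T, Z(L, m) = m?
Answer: -32695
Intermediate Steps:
k = 6
A(I) = 2*I
K(T) = 14 + 2*T*(-2 + T) (K(T) = 14 + 2*((-2 + T)*T) = 14 + 2*(T*(-2 + T)) = 14 + 2*T*(-2 + T))
V(Q, C) = -1653 (V(Q, C) = (-16 - 71)*(13 + 6) = -87*19 = -1653)
(-28860 - 2182) + V(A(-10), K(-11)) = (-28860 - 2182) - 1653 = -31042 - 1653 = -32695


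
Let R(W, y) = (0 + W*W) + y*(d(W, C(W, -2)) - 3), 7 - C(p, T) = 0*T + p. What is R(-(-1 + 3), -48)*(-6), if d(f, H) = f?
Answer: -1464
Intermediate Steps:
C(p, T) = 7 - p (C(p, T) = 7 - (0*T + p) = 7 - (0 + p) = 7 - p)
R(W, y) = W² + y*(-3 + W) (R(W, y) = (0 + W*W) + y*(W - 3) = (0 + W²) + y*(-3 + W) = W² + y*(-3 + W))
R(-(-1 + 3), -48)*(-6) = ((-(-1 + 3))² - 3*(-48) - (-1 + 3)*(-48))*(-6) = ((-1*2)² + 144 - 1*2*(-48))*(-6) = ((-2)² + 144 - 2*(-48))*(-6) = (4 + 144 + 96)*(-6) = 244*(-6) = -1464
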